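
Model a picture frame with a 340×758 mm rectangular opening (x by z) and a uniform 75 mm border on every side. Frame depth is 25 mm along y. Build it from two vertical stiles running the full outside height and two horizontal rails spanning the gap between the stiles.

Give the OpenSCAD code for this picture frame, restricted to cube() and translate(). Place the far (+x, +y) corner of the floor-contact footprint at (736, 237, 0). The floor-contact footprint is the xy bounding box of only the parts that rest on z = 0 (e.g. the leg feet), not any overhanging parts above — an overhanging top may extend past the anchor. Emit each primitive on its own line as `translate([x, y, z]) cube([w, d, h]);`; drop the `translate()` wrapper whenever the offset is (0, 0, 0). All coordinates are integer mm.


translate([246, 212, 0]) cube([75, 25, 908]);
translate([661, 212, 0]) cube([75, 25, 908]);
translate([321, 212, 0]) cube([340, 25, 75]);
translate([321, 212, 833]) cube([340, 25, 75]);


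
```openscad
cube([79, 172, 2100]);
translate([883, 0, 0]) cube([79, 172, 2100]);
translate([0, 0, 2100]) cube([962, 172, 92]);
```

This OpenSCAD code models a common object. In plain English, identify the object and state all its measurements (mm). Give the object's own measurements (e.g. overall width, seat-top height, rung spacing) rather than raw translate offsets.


A door frame. The clear opening is 804 mm wide and 2100 mm high. Two 79 mm wide jambs, 172 mm deep, stand either side of the opening from the floor to the top of the opening. A 92 mm thick head sits across the top of both jambs, spanning the full outside width of the frame.


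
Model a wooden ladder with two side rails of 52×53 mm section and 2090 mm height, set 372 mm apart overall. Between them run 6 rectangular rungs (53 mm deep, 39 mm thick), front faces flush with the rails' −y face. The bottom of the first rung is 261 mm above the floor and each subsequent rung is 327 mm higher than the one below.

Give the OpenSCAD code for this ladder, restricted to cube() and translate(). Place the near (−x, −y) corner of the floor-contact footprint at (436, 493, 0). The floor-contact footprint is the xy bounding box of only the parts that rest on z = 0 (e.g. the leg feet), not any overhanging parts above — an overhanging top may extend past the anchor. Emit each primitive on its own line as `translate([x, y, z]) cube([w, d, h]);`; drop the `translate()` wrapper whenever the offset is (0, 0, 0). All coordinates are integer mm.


translate([436, 493, 0]) cube([52, 53, 2090]);
translate([756, 493, 0]) cube([52, 53, 2090]);
translate([488, 493, 261]) cube([268, 53, 39]);
translate([488, 493, 588]) cube([268, 53, 39]);
translate([488, 493, 915]) cube([268, 53, 39]);
translate([488, 493, 1242]) cube([268, 53, 39]);
translate([488, 493, 1569]) cube([268, 53, 39]);
translate([488, 493, 1896]) cube([268, 53, 39]);


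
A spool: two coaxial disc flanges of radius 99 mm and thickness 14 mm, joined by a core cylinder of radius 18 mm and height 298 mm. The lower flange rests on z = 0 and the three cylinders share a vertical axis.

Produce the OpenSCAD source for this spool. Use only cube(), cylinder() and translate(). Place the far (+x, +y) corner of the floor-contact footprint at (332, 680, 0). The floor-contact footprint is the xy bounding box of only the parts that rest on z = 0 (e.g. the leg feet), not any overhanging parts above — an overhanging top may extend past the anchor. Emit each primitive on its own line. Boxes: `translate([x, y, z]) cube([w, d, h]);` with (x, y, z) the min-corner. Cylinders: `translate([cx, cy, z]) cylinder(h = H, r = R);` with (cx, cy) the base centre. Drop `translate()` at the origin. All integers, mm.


translate([233, 581, 0]) cylinder(h = 14, r = 99);
translate([233, 581, 14]) cylinder(h = 298, r = 18);
translate([233, 581, 312]) cylinder(h = 14, r = 99);


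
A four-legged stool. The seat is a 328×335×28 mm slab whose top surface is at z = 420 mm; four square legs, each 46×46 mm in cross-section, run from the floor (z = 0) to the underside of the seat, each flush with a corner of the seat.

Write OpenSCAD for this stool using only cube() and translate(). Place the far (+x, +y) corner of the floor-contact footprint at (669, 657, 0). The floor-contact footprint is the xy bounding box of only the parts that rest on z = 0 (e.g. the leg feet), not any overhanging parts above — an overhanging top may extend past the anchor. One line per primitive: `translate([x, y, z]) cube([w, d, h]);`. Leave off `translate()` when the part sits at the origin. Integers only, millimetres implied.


// leg_h = 420 - 28 = 392
translate([341, 322, 392]) cube([328, 335, 28]);
translate([341, 322, 0]) cube([46, 46, 392]);
translate([623, 322, 0]) cube([46, 46, 392]);
translate([341, 611, 0]) cube([46, 46, 392]);
translate([623, 611, 0]) cube([46, 46, 392]);


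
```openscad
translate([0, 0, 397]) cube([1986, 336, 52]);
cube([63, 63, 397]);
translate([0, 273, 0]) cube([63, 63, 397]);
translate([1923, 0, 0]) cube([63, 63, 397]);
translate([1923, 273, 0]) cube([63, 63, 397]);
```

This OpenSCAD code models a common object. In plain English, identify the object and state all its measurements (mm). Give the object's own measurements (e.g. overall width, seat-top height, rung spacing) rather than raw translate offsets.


A long wooden bench with a 1986 mm (x) × 336 mm (y) seat, 52 mm thick, its top surface 449 mm above the floor. Four 63 mm square legs at the seat corners, flush with the edges, run from z = 0 to the seat underside.


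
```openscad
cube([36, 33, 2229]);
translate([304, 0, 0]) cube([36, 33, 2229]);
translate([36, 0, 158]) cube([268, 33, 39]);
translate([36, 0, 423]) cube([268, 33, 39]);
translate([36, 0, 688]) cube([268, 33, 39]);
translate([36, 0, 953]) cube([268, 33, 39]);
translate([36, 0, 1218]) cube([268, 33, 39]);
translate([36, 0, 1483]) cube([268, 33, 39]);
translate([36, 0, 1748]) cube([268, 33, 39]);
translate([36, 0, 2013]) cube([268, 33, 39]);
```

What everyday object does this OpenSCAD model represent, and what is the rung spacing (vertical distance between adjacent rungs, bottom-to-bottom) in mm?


A ladder. The rung spacing is 265 mm.

Two tall 36×33 posts with 8 short bars between them — a ladder. Adjacent rungs sit at z = 158 and z = 423, so the spacing is 423 − 158 = 265 mm.


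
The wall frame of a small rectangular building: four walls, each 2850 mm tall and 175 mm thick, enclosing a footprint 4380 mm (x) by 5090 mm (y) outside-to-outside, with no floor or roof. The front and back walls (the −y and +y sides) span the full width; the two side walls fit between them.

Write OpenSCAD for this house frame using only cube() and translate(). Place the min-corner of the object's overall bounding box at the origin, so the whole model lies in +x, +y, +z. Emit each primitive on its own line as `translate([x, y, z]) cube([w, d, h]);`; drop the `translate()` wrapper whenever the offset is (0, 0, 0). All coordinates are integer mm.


cube([4380, 175, 2850]);
translate([0, 4915, 0]) cube([4380, 175, 2850]);
translate([0, 175, 0]) cube([175, 4740, 2850]);
translate([4205, 175, 0]) cube([175, 4740, 2850]);


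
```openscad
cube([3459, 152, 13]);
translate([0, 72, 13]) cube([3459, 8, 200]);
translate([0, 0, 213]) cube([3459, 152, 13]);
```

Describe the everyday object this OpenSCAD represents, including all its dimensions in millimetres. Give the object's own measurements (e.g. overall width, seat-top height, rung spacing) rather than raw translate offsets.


An I-beam lying along x, 3459 mm long. Overall section height 226 mm. Two flanges 152 mm wide (y) and 13 mm thick, one on the floor and one at the top; a web 8 mm thick runs between them, centred on the flange width.


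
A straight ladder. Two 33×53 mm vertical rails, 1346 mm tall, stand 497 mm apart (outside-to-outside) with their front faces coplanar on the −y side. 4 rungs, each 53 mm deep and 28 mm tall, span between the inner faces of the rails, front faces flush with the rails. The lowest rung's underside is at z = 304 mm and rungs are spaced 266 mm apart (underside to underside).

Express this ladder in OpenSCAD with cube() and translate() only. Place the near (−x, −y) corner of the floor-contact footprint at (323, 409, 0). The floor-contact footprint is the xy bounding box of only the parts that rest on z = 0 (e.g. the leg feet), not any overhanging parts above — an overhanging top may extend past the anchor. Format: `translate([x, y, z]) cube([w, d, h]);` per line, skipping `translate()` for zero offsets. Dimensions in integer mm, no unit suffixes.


translate([323, 409, 0]) cube([33, 53, 1346]);
translate([787, 409, 0]) cube([33, 53, 1346]);
translate([356, 409, 304]) cube([431, 53, 28]);
translate([356, 409, 570]) cube([431, 53, 28]);
translate([356, 409, 836]) cube([431, 53, 28]);
translate([356, 409, 1102]) cube([431, 53, 28]);


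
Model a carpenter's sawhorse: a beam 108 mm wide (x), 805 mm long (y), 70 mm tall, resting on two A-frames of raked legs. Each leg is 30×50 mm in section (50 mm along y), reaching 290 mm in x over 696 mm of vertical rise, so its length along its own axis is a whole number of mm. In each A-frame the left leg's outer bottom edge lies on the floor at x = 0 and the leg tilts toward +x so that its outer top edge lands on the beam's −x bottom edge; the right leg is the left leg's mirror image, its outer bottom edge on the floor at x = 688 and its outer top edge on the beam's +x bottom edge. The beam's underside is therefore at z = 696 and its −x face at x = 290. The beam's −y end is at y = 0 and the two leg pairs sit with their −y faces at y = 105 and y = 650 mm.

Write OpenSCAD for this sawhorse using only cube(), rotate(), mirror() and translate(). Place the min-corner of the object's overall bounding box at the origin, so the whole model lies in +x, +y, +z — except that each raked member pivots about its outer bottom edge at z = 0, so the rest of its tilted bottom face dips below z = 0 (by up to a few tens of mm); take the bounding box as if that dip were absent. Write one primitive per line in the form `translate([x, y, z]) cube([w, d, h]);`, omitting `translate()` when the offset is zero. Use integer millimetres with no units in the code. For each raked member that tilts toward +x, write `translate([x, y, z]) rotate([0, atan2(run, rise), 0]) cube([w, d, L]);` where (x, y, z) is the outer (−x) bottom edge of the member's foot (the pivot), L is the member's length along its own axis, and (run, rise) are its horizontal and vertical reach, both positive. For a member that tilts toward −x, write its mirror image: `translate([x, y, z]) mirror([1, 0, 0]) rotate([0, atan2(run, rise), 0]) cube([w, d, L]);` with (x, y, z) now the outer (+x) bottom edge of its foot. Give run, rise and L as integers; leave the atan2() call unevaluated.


translate([290, 0, 696]) cube([108, 805, 70]);
translate([0, 105, 0]) rotate([0, atan2(290, 696), 0]) cube([30, 50, 754]);
translate([688, 105, 0]) mirror([1, 0, 0]) rotate([0, atan2(290, 696), 0]) cube([30, 50, 754]);
translate([0, 650, 0]) rotate([0, atan2(290, 696), 0]) cube([30, 50, 754]);
translate([688, 650, 0]) mirror([1, 0, 0]) rotate([0, atan2(290, 696), 0]) cube([30, 50, 754]);


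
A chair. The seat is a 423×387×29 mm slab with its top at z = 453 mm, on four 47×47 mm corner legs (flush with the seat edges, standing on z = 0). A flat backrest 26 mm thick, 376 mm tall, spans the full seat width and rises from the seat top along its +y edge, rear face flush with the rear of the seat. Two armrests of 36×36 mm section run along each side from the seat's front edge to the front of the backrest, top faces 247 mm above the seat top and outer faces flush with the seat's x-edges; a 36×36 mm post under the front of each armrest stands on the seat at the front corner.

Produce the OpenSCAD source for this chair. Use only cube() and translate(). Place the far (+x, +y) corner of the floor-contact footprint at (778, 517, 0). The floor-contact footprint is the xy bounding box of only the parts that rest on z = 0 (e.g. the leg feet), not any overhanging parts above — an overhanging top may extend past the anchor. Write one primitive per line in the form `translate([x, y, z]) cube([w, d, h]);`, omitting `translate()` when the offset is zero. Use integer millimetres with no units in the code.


// leg_h = 453 - 29 = 424
// arm post h = 247 - 36 = 211
translate([355, 130, 424]) cube([423, 387, 29]);
translate([355, 130, 0]) cube([47, 47, 424]);
translate([731, 130, 0]) cube([47, 47, 424]);
translate([355, 470, 0]) cube([47, 47, 424]);
translate([731, 470, 0]) cube([47, 47, 424]);
translate([355, 491, 453]) cube([423, 26, 376]);
translate([355, 130, 664]) cube([36, 361, 36]);
translate([742, 130, 664]) cube([36, 361, 36]);
translate([355, 130, 453]) cube([36, 36, 211]);
translate([742, 130, 453]) cube([36, 36, 211]);


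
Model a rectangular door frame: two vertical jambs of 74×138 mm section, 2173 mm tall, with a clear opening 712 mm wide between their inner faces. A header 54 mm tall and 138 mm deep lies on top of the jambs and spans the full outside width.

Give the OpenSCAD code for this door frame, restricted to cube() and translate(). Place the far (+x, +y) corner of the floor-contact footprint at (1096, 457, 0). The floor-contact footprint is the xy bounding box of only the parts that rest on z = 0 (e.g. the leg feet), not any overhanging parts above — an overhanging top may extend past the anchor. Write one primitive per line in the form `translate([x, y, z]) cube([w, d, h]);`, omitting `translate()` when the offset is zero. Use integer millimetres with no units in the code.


translate([236, 319, 0]) cube([74, 138, 2173]);
translate([1022, 319, 0]) cube([74, 138, 2173]);
translate([236, 319, 2173]) cube([860, 138, 54]);


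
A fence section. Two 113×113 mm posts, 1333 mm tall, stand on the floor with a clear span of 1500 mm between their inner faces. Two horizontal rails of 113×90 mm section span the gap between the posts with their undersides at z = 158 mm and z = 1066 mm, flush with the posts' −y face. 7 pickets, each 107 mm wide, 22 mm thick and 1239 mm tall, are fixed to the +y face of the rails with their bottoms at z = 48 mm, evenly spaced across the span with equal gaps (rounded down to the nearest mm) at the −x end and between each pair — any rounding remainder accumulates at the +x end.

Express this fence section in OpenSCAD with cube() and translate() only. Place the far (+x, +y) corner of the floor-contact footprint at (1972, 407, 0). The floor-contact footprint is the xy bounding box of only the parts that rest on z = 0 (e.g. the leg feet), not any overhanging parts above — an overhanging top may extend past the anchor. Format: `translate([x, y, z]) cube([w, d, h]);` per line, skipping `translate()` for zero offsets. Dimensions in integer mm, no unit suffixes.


translate([246, 294, 0]) cube([113, 113, 1333]);
translate([1859, 294, 0]) cube([113, 113, 1333]);
translate([359, 294, 158]) cube([1500, 113, 90]);
translate([359, 294, 1066]) cube([1500, 113, 90]);
translate([452, 407, 48]) cube([107, 22, 1239]);
translate([652, 407, 48]) cube([107, 22, 1239]);
translate([852, 407, 48]) cube([107, 22, 1239]);
translate([1052, 407, 48]) cube([107, 22, 1239]);
translate([1252, 407, 48]) cube([107, 22, 1239]);
translate([1452, 407, 48]) cube([107, 22, 1239]);
translate([1652, 407, 48]) cube([107, 22, 1239]);


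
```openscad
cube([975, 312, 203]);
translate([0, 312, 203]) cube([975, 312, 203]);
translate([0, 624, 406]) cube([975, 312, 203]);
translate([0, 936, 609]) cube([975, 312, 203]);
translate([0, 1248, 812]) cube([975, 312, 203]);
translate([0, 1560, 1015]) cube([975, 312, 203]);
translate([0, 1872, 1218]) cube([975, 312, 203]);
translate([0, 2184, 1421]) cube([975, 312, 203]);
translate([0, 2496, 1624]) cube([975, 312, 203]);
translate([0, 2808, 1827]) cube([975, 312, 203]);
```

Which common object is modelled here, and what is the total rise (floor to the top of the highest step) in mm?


A staircase. The total rise is 2030 mm.

10 identical blocks, each offset up and back from the previous — a staircase. Each step is 203 mm tall and there are 10 of them, so the total rise is 10 × 203 = 2030 mm.


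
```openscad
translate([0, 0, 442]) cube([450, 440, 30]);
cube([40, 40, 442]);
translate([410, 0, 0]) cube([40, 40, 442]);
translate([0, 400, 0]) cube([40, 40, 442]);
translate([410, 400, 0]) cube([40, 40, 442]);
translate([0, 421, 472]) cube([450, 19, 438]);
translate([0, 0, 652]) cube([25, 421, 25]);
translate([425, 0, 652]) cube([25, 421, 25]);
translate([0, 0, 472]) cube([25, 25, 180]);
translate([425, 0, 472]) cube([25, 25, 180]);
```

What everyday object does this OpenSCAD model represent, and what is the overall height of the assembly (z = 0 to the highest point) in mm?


A chair. The overall height is 910 mm.

A slab on four corner posts with a tall panel at the back — a chair. The seat slab sits at z = 442 with thickness 30, and the 438 mm backrest starts at the seat top, so the overall height is 442 + 30 + 438 = 910 mm.


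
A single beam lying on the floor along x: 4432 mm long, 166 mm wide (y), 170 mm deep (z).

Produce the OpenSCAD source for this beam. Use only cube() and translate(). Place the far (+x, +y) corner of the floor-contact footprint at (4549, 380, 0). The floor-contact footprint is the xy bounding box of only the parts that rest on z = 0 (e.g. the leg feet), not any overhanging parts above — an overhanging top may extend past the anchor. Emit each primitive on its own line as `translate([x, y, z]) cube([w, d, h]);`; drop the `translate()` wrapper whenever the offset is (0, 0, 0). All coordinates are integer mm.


translate([117, 214, 0]) cube([4432, 166, 170]);


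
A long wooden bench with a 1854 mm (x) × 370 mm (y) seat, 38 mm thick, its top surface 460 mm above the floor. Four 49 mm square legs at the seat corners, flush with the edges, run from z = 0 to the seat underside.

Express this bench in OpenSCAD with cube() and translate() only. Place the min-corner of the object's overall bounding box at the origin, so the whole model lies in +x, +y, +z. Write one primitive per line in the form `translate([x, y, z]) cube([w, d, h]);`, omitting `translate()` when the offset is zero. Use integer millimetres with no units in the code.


// leg_h = 460 − 38 = 422
translate([0, 0, 422]) cube([1854, 370, 38]);
cube([49, 49, 422]);
translate([0, 321, 0]) cube([49, 49, 422]);
translate([1805, 0, 0]) cube([49, 49, 422]);
translate([1805, 321, 0]) cube([49, 49, 422]);


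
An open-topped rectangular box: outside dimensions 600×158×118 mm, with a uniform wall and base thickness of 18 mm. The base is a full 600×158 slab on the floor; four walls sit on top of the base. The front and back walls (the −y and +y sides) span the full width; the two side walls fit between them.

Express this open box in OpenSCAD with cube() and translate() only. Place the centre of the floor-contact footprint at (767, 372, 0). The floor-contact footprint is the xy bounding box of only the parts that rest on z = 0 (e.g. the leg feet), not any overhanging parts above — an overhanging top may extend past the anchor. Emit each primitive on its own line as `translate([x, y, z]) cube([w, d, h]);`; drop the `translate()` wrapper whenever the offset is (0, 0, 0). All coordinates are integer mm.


translate([467, 293, 0]) cube([600, 158, 18]);
translate([467, 293, 18]) cube([600, 18, 100]);
translate([467, 433, 18]) cube([600, 18, 100]);
translate([467, 311, 18]) cube([18, 122, 100]);
translate([1049, 311, 18]) cube([18, 122, 100]);


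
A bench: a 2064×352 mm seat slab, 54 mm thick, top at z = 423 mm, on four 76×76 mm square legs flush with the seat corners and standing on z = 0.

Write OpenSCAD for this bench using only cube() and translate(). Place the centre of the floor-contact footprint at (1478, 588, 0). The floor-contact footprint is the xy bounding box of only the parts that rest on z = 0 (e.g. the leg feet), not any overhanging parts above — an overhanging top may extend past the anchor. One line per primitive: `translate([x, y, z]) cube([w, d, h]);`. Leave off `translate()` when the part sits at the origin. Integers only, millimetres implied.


// leg_h = 423 − 54 = 369
translate([446, 412, 369]) cube([2064, 352, 54]);
translate([446, 412, 0]) cube([76, 76, 369]);
translate([446, 688, 0]) cube([76, 76, 369]);
translate([2434, 412, 0]) cube([76, 76, 369]);
translate([2434, 688, 0]) cube([76, 76, 369]);


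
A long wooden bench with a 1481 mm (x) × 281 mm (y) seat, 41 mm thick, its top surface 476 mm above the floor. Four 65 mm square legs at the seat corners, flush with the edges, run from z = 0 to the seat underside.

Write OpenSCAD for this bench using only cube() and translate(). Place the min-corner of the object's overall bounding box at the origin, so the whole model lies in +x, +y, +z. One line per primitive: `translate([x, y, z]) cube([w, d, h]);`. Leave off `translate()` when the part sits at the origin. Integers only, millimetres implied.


translate([0, 0, 435]) cube([1481, 281, 41]);
cube([65, 65, 435]);
translate([0, 216, 0]) cube([65, 65, 435]);
translate([1416, 0, 0]) cube([65, 65, 435]);
translate([1416, 216, 0]) cube([65, 65, 435]);


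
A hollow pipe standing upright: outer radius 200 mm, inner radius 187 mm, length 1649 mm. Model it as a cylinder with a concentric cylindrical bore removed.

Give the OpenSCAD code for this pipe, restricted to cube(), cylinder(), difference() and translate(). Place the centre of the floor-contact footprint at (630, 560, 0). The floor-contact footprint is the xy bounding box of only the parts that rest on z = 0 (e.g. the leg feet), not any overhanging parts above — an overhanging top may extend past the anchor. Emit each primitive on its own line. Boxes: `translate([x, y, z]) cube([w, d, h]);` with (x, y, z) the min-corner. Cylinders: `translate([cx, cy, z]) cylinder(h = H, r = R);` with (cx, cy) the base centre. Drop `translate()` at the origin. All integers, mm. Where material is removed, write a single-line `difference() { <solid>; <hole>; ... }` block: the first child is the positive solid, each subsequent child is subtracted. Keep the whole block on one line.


difference() { translate([630, 560, 0]) cylinder(h = 1649, r = 200); translate([630, 560, 0]) cylinder(h = 1649, r = 187); }


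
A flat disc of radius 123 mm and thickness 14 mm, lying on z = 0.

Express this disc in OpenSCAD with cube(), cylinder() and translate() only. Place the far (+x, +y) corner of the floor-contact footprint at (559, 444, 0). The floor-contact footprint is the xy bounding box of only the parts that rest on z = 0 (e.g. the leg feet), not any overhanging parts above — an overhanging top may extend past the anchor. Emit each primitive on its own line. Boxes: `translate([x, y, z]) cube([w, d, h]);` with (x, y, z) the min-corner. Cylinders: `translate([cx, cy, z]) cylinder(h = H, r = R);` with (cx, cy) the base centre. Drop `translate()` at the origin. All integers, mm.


translate([436, 321, 0]) cylinder(h = 14, r = 123);


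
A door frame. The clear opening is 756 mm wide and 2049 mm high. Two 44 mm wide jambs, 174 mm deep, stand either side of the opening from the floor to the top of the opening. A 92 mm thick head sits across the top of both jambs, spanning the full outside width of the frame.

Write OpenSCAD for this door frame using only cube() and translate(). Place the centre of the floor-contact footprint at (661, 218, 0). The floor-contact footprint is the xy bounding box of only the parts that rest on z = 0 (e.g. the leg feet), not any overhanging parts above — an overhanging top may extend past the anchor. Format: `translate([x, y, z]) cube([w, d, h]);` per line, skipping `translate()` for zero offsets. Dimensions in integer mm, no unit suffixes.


translate([239, 131, 0]) cube([44, 174, 2049]);
translate([1039, 131, 0]) cube([44, 174, 2049]);
translate([239, 131, 2049]) cube([844, 174, 92]);


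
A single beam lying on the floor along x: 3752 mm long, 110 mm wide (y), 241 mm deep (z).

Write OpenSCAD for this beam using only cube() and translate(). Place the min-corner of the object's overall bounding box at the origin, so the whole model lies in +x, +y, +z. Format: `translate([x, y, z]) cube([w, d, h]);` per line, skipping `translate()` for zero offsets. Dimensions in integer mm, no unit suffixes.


cube([3752, 110, 241]);


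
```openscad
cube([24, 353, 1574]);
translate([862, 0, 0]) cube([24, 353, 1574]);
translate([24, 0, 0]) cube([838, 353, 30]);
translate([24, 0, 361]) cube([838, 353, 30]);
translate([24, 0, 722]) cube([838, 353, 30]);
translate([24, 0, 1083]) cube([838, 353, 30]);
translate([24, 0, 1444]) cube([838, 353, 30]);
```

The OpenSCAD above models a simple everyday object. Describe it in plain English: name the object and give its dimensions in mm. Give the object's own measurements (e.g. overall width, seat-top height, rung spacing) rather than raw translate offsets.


An open bookshelf. Two side panels, each 24 mm thick, 353 mm deep and 1574 mm tall, stand 886 mm apart (outside-to-outside). Between them sit 5 shelves, each 30 mm thick and 353 mm deep, spanning the full gap between the sides. The bottom shelf rests on the floor (its underside at z = 0) and the clear gap between one shelf's top and the next shelf's underside is 331 mm.


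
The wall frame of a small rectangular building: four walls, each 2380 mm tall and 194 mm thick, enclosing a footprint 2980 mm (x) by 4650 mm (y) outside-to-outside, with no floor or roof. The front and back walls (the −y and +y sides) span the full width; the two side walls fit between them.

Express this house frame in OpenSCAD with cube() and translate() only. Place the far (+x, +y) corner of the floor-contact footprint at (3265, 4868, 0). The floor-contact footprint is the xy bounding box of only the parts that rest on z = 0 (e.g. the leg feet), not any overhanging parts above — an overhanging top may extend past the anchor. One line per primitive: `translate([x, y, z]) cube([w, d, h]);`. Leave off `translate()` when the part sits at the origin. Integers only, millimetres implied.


translate([285, 218, 0]) cube([2980, 194, 2380]);
translate([285, 4674, 0]) cube([2980, 194, 2380]);
translate([285, 412, 0]) cube([194, 4262, 2380]);
translate([3071, 412, 0]) cube([194, 4262, 2380]);


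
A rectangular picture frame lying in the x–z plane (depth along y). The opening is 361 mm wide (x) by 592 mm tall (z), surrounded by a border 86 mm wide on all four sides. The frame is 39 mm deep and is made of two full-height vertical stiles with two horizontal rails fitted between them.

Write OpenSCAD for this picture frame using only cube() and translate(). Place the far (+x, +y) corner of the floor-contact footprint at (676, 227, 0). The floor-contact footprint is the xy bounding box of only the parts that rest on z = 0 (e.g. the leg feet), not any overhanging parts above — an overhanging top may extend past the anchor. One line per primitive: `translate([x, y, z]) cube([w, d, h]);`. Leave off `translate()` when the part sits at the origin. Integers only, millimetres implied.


translate([143, 188, 0]) cube([86, 39, 764]);
translate([590, 188, 0]) cube([86, 39, 764]);
translate([229, 188, 0]) cube([361, 39, 86]);
translate([229, 188, 678]) cube([361, 39, 86]);


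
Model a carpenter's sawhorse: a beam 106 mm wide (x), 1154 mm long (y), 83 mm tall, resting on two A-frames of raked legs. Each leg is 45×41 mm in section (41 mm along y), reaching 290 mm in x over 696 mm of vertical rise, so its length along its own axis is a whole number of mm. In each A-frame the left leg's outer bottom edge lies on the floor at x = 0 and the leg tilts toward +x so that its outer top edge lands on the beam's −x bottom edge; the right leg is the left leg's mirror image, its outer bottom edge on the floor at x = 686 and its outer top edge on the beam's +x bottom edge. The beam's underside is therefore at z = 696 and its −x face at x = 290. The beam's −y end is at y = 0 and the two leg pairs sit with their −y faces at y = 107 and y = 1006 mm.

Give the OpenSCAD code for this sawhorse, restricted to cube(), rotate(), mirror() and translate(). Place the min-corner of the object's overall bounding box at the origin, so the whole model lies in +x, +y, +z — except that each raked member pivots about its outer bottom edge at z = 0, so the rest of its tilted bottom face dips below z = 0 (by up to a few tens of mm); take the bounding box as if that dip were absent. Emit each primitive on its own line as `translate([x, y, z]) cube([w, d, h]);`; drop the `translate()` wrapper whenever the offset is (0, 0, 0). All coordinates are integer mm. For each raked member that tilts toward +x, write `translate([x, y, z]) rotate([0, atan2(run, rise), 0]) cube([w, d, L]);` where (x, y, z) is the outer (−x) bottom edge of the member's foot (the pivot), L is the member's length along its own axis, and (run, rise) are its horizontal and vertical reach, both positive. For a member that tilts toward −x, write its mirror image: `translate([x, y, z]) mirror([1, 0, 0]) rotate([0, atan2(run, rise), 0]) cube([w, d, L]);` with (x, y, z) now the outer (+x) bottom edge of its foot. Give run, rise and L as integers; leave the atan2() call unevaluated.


translate([290, 0, 696]) cube([106, 1154, 83]);
translate([0, 107, 0]) rotate([0, atan2(290, 696), 0]) cube([45, 41, 754]);
translate([686, 107, 0]) mirror([1, 0, 0]) rotate([0, atan2(290, 696), 0]) cube([45, 41, 754]);
translate([0, 1006, 0]) rotate([0, atan2(290, 696), 0]) cube([45, 41, 754]);
translate([686, 1006, 0]) mirror([1, 0, 0]) rotate([0, atan2(290, 696), 0]) cube([45, 41, 754]);


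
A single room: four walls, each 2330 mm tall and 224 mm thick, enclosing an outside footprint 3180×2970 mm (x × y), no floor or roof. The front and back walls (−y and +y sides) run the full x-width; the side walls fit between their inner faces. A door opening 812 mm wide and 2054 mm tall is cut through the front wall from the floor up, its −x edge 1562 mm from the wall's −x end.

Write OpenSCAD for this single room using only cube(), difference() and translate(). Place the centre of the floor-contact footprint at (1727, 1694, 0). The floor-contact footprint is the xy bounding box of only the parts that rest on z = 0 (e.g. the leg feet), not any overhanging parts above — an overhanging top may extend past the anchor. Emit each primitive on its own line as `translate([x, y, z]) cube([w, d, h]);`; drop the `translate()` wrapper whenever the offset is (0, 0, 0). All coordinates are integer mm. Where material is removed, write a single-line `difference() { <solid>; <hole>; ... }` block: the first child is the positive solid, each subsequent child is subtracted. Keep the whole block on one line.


difference() { translate([137, 209, 0]) cube([3180, 224, 2330]); translate([1699, 209, 0]) cube([812, 224, 2054]); }
translate([137, 2955, 0]) cube([3180, 224, 2330]);
translate([137, 433, 0]) cube([224, 2522, 2330]);
translate([3093, 433, 0]) cube([224, 2522, 2330]);


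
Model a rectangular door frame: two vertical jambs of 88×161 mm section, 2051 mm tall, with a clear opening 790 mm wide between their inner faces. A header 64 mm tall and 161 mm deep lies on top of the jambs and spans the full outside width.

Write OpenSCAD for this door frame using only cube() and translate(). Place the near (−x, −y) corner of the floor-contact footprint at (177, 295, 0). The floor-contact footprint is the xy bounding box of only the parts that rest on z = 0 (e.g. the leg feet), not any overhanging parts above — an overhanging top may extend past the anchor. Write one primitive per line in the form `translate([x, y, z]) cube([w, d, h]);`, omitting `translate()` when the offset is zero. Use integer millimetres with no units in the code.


translate([177, 295, 0]) cube([88, 161, 2051]);
translate([1055, 295, 0]) cube([88, 161, 2051]);
translate([177, 295, 2051]) cube([966, 161, 64]);


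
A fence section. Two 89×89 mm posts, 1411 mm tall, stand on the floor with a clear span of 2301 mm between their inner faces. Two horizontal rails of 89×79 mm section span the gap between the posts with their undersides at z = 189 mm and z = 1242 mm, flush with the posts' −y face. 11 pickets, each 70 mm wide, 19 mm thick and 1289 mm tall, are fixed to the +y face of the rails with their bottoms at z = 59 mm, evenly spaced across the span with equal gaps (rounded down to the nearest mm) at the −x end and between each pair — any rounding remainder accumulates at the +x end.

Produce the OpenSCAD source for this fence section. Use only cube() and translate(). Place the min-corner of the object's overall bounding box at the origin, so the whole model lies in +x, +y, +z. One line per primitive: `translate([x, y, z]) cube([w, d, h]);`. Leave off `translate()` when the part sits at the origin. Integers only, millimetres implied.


cube([89, 89, 1411]);
translate([2390, 0, 0]) cube([89, 89, 1411]);
translate([89, 0, 189]) cube([2301, 89, 79]);
translate([89, 0, 1242]) cube([2301, 89, 79]);
translate([216, 89, 59]) cube([70, 19, 1289]);
translate([413, 89, 59]) cube([70, 19, 1289]);
translate([610, 89, 59]) cube([70, 19, 1289]);
translate([807, 89, 59]) cube([70, 19, 1289]);
translate([1004, 89, 59]) cube([70, 19, 1289]);
translate([1201, 89, 59]) cube([70, 19, 1289]);
translate([1398, 89, 59]) cube([70, 19, 1289]);
translate([1595, 89, 59]) cube([70, 19, 1289]);
translate([1792, 89, 59]) cube([70, 19, 1289]);
translate([1989, 89, 59]) cube([70, 19, 1289]);
translate([2186, 89, 59]) cube([70, 19, 1289]);


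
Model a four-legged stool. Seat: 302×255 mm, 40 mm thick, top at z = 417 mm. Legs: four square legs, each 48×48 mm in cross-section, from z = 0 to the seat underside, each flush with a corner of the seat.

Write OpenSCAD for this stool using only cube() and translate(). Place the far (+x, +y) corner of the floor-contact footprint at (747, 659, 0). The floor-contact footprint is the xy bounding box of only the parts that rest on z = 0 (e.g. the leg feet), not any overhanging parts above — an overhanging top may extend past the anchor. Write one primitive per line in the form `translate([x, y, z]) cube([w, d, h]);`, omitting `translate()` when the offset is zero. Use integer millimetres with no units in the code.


translate([445, 404, 377]) cube([302, 255, 40]);
translate([445, 404, 0]) cube([48, 48, 377]);
translate([699, 404, 0]) cube([48, 48, 377]);
translate([445, 611, 0]) cube([48, 48, 377]);
translate([699, 611, 0]) cube([48, 48, 377]);


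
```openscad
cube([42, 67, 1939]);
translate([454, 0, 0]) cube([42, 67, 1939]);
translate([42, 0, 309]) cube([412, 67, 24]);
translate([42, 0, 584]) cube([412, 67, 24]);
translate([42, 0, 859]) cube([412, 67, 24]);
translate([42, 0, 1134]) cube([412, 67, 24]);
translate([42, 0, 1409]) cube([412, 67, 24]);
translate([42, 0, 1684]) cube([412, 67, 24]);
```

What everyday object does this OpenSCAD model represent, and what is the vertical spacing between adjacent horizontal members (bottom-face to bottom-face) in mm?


A ladder. The rung spacing is 275 mm.

Two tall 42×67 posts with 6 short bars between them — a ladder. Adjacent rungs sit at z = 309 and z = 584, so the spacing is 584 − 309 = 275 mm.


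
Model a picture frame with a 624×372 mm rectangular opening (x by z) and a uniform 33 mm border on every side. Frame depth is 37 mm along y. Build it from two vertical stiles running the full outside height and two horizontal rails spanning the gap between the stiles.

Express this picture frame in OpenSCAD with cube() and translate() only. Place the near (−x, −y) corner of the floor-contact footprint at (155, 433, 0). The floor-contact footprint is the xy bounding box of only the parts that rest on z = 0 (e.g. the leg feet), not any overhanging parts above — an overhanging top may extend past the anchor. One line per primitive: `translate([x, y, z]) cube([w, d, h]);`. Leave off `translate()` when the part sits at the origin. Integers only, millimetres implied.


translate([155, 433, 0]) cube([33, 37, 438]);
translate([812, 433, 0]) cube([33, 37, 438]);
translate([188, 433, 0]) cube([624, 37, 33]);
translate([188, 433, 405]) cube([624, 37, 33]);


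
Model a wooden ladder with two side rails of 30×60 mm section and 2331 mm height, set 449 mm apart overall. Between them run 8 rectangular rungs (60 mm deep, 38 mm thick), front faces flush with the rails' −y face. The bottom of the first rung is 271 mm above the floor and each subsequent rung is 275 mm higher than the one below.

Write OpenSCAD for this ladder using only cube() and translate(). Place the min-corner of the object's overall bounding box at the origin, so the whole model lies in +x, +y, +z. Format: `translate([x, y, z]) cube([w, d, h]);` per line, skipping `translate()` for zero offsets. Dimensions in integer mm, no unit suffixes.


cube([30, 60, 2331]);
translate([419, 0, 0]) cube([30, 60, 2331]);
translate([30, 0, 271]) cube([389, 60, 38]);
translate([30, 0, 546]) cube([389, 60, 38]);
translate([30, 0, 821]) cube([389, 60, 38]);
translate([30, 0, 1096]) cube([389, 60, 38]);
translate([30, 0, 1371]) cube([389, 60, 38]);
translate([30, 0, 1646]) cube([389, 60, 38]);
translate([30, 0, 1921]) cube([389, 60, 38]);
translate([30, 0, 2196]) cube([389, 60, 38]);


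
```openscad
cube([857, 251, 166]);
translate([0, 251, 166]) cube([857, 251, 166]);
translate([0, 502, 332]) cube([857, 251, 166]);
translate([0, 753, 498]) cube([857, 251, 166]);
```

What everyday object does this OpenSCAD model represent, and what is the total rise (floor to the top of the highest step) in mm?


A staircase. The total rise is 664 mm.

4 identical blocks, each offset up and back from the previous — a staircase. Each step is 166 mm tall and there are 4 of them, so the total rise is 4 × 166 = 664 mm.


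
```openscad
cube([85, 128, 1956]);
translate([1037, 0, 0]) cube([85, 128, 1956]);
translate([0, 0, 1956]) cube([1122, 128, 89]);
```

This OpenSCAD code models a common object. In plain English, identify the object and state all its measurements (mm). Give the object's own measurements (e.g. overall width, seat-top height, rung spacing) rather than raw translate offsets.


A door frame. The clear opening is 952 mm wide and 1956 mm high. Two 85 mm wide jambs, 128 mm deep, stand either side of the opening from the floor to the top of the opening. A 89 mm thick head sits across the top of both jambs, spanning the full outside width of the frame.


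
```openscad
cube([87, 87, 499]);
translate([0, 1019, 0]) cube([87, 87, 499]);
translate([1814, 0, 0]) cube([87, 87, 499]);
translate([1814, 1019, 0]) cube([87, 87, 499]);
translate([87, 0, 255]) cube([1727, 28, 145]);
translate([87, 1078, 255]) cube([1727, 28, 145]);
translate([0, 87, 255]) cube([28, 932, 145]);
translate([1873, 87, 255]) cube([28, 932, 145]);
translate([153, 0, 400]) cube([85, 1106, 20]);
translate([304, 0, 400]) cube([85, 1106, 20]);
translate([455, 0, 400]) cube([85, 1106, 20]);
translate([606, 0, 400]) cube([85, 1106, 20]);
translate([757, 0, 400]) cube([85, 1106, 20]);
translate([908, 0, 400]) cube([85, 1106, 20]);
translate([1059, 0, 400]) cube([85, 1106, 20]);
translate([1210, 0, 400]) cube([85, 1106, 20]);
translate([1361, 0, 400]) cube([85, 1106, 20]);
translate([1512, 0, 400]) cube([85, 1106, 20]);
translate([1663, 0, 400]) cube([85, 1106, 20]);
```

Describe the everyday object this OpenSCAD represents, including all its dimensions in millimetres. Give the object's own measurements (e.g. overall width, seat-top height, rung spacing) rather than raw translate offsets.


A bed frame 1901 mm long (x) by 1106 mm wide (y). Four 87×87 mm corner posts, 499 mm tall, at the corners of the footprint. Four rails of 28 mm thickness and 145 mm height run between adjacent posts with their undersides at z = 255 mm, their outer faces flush with the outside of the frame (the two x-running rails run between the posts' inner faces; the two y-running rails run between the posts' inner faces). 11 slats, each 85 mm wide (x) and 20 mm thick, lie across the top of the two x-running rails, running the full 1106 mm width of the frame in y; along x they sit between the end posts with a 66 mm gap after the −x posts and between neighbouring slats and before the +x posts.
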